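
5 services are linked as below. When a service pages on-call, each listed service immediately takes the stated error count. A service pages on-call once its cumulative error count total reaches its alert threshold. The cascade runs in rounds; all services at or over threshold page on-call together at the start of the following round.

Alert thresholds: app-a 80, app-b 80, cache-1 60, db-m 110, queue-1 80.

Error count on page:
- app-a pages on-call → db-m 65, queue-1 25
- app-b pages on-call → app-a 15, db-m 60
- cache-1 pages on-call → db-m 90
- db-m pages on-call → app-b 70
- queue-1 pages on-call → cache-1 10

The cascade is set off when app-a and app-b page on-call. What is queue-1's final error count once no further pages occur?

Round 1 — app-a, app-b page on-call (initial).
  db-m: +65+60 → 125 ≥ 110
  queue-1: +25 → 25 < 80
Round 2 — db-m pages on-call.
No further pages.

25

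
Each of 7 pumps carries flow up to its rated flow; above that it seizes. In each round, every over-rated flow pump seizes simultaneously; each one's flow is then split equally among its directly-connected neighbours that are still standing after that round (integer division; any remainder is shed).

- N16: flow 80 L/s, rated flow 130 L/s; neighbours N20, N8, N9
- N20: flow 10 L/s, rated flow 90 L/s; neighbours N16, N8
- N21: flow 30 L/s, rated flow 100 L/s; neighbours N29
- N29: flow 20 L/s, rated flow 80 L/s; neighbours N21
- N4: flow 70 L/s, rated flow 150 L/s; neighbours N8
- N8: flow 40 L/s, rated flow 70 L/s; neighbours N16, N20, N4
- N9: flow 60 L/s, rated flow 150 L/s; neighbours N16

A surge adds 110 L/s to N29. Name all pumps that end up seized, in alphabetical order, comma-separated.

N21, N29

Round 1 — N29 at 130 > 80. N29 seizes.
  N29 sheds 130 L/s to N21: 130 each.
    N21: 30+130 = 160 > 100
Round 2 — N21 seizes.
  N21 sheds 160 L/s: no online neighbours, lost.
No further seizures.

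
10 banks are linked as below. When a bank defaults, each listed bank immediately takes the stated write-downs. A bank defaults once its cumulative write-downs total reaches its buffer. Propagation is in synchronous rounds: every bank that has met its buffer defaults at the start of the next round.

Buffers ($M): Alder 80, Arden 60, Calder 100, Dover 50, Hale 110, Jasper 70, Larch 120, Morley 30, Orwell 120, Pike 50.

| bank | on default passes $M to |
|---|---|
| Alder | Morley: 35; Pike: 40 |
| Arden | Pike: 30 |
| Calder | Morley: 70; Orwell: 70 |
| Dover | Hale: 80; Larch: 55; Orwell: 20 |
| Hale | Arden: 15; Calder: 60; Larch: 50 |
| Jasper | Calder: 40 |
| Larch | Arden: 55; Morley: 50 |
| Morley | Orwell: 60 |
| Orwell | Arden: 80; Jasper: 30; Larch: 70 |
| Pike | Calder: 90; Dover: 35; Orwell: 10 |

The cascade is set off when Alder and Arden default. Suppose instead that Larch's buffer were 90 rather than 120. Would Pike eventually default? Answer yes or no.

yes

With Larch's buffer at 90:
Round 1 — Alder, Arden default (initial).
  Morley: +35 → 35 ≥ 30
  Pike: +40+30 → 70 ≥ 50
Round 2 — Morley, Pike default.
  Calder: +90 → 90 < 100
  Dover: +35 → 35 < 50
  Orwell: +60+10 → 70 < 120
No further defaults.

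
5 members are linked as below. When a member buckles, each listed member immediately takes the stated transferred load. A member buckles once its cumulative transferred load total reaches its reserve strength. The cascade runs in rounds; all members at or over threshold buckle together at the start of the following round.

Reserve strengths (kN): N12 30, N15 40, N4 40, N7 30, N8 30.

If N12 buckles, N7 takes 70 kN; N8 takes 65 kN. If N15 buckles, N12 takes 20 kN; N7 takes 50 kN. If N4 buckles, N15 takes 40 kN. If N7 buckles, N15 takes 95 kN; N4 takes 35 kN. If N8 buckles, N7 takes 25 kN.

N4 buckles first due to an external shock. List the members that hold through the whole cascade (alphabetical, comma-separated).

N12, N8

Round 1 — N4 buckles (initial).
  N15: +40 → 40 ≥ 40
Round 2 — N15 buckles.
  N12: +20 → 20 < 30
  N7: +50 → 50 ≥ 30
Round 3 — N7 buckles.
No further bucklings.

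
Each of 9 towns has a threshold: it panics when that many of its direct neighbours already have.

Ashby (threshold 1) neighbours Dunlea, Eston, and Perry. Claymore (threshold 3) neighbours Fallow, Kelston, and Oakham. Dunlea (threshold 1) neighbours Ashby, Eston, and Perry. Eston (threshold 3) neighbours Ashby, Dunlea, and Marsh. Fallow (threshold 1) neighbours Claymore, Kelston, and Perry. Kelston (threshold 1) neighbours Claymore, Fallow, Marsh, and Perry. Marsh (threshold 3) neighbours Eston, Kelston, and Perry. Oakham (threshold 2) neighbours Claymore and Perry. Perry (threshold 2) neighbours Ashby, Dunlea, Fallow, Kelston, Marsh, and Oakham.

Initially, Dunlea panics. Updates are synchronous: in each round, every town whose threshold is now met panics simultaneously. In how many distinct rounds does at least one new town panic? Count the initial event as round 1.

Round 1 — Dunlea panics (initial).
Round 2 — checking thresholds:
  Ashby: 1 of 3 neighbours ≥ 1, panics.
  Eston: 1 of 3 neighbours < 3, not yet.
  Perry: 1 of 6 neighbours < 2, not yet.
Round 3 — checking thresholds:
  Eston: 2 of 3 neighbours < 3, not yet.
  Perry: 2 of 6 neighbours ≥ 2, panics.
Round 4 — checking thresholds:
  Eston: 2 of 3 neighbours < 3, not yet.
  Fallow: 1 of 3 neighbours ≥ 1, panics.
  Kelston: 1 of 4 neighbours ≥ 1, panics.
  Marsh: 1 of 3 neighbours < 3, not yet.
  Oakham: 1 of 2 neighbours < 2, not yet.
Round 5 — no new panics; cascade stops.

4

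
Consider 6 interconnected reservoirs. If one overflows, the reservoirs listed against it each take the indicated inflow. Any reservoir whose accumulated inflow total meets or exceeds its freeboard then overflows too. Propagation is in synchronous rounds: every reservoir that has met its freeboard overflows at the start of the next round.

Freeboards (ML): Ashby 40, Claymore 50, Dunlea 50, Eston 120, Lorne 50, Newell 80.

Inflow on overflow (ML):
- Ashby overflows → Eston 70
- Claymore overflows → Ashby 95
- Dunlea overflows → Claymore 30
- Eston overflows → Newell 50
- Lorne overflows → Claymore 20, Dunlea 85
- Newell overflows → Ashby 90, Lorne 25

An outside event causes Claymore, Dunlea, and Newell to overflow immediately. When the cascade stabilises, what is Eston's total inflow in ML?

70

Round 1 — Claymore, Dunlea, Newell overflow (initial).
  Ashby: +95+90 → 185 ≥ 40
  Lorne: +25 → 25 < 50
Round 2 — Ashby overflows.
  Eston: +70 → 70 < 120
No further overflows.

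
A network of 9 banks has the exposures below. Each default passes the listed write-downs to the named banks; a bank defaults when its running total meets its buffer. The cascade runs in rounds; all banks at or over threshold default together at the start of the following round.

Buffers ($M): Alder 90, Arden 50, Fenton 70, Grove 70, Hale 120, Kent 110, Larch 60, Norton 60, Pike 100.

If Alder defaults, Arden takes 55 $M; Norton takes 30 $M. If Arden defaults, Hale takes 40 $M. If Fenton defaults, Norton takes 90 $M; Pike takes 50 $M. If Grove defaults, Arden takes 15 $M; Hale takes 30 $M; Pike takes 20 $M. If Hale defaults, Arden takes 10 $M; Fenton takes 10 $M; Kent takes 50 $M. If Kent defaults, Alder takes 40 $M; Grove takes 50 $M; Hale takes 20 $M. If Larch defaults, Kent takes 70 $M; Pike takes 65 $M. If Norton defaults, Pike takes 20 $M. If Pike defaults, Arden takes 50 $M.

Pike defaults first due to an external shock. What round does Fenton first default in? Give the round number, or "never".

Round 1 — Pike defaults (initial).
  Arden: +50 → 50 ≥ 50
Round 2 — Arden defaults.
  Hale: +40 → 40 < 120
No further defaults.

never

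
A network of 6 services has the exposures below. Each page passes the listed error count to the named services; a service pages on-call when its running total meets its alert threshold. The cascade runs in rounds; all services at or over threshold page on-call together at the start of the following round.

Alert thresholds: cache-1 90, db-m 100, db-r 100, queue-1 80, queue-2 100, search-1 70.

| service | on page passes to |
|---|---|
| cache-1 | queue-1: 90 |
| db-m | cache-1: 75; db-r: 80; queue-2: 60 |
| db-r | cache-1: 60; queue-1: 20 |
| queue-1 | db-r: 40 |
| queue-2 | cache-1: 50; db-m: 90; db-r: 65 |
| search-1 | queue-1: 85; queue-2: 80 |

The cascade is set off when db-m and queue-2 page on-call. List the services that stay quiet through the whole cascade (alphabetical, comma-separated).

search-1

Round 1 — db-m, queue-2 page on-call (initial).
  cache-1: +75+50 → 125 ≥ 90
  db-r: +80+65 → 145 ≥ 100
Round 2 — cache-1, db-r page on-call.
  queue-1: +90+20 → 110 ≥ 80
Round 3 — queue-1 pages on-call.
No further pages.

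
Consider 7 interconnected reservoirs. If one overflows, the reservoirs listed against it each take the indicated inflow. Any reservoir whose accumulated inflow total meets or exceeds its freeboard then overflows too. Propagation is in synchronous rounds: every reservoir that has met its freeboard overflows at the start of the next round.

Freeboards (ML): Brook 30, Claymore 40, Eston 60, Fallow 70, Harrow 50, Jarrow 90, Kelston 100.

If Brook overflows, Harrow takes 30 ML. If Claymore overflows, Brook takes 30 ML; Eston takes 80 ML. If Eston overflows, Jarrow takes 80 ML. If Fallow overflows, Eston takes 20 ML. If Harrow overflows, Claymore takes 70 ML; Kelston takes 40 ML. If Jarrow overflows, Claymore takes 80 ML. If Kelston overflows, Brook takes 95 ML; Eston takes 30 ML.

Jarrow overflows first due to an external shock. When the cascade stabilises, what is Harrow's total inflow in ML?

30

Round 1 — Jarrow overflows (initial).
  Claymore: +80 → 80 ≥ 40
Round 2 — Claymore overflows.
  Brook: +30 → 30 ≥ 30
  Eston: +80 → 80 ≥ 60
Round 3 — Brook, Eston overflow.
  Harrow: +30 → 30 < 50
No further overflows.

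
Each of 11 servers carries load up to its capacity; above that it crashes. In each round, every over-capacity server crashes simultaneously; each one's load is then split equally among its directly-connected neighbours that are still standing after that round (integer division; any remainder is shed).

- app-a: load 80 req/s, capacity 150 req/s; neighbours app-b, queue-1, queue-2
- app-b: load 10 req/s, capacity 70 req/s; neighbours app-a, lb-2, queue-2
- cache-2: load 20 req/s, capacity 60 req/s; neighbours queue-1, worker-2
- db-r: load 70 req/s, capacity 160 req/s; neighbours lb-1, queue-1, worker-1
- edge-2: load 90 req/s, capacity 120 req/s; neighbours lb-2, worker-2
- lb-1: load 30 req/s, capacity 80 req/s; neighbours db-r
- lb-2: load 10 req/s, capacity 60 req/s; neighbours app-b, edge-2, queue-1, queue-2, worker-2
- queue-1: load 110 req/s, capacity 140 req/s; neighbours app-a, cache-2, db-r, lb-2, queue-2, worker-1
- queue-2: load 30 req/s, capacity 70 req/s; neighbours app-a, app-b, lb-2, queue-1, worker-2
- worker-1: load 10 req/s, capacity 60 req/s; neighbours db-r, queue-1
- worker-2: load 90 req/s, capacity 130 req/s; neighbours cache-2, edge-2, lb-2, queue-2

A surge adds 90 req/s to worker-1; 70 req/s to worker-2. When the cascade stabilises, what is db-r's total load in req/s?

Round 1 — worker-1 at 100 > 60; worker-2 at 160 > 130. worker-1, worker-2 crash.
  worker-1 sheds 100 req/s to db-r, queue-1: 50 each.
    db-r: 70+50 = 120 ≤ 160
    queue-1: 110+50 = 160 > 140
  worker-2 sheds 160 req/s to cache-2, edge-2, lb-2, queue-2: 40 each.
    cache-2: 20+40 = 60 ≤ 60
    edge-2: 90+40 = 130 > 120
    lb-2: 10+40 = 50 ≤ 60
    queue-2: 30+40 = 70 ≤ 70
Round 2 — edge-2, queue-1 crash.
  edge-2 sheds 130 req/s to lb-2: 130 each.
    lb-2: 50+130 = 180 > 60
  queue-1 sheds 160 req/s to app-a, cache-2, db-r, lb-2, queue-2: 32 each.
    app-a: 80+32 = 112 ≤ 150
    cache-2: 60+32 = 92 > 60
    db-r: 120+32 = 152 ≤ 160
    lb-2: 180+32 = 212 > 60
    queue-2: 70+32 = 102 > 70
Round 3 — cache-2, lb-2, queue-2 crash.
  cache-2 sheds 92 req/s: no online neighbours, lost.
  lb-2 sheds 212 req/s to app-b: 212 each.
    app-b: 10+212 = 222 > 70
  queue-2 sheds 102 req/s to app-a, app-b: 51 each.
    app-a: 112+51 = 163 > 150
    app-b: 222+51 = 273 > 70
Round 4 — app-a, app-b crash.
  app-a sheds 163 req/s: no online neighbours, lost.
  app-b sheds 273 req/s: no online neighbours, lost.
No further crashes.

152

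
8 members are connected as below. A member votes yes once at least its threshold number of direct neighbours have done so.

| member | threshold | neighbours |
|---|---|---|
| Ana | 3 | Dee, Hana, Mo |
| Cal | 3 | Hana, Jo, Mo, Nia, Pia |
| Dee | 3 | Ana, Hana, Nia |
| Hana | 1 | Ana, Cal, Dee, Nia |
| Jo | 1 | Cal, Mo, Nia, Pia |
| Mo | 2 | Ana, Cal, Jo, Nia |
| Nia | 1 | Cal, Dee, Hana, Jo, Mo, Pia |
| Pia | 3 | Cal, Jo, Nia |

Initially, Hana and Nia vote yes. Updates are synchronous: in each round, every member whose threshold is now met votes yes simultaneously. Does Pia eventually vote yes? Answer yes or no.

yes

Round 1 — Hana, Nia vote yes (initial).
Round 2 — checking thresholds:
  Ana: 1 of 3 neighbours < 3, holds.
  Cal: 2 of 5 neighbours < 3, holds.
  Dee: 2 of 3 neighbours < 3, holds.
  Jo: 1 of 4 neighbours ≥ 1, votes yes.
  Mo: 1 of 4 neighbours < 2, holds.
  Pia: 1 of 3 neighbours < 3, holds.
Round 3 — checking thresholds:
  Ana: 1 of 3 neighbours < 3, holds.
  Cal: 3 of 5 neighbours ≥ 3, votes yes.
  Dee: 2 of 3 neighbours < 3, holds.
  Mo: 2 of 4 neighbours ≥ 2, votes yes.
  Pia: 2 of 3 neighbours < 3, holds.
Round 4 — checking thresholds:
  Ana: 2 of 3 neighbours < 3, holds.
  Dee: 2 of 3 neighbours < 3, holds.
  Pia: 3 of 3 neighbours ≥ 3, votes yes.
Round 5 — no new yes votes; cascade stops.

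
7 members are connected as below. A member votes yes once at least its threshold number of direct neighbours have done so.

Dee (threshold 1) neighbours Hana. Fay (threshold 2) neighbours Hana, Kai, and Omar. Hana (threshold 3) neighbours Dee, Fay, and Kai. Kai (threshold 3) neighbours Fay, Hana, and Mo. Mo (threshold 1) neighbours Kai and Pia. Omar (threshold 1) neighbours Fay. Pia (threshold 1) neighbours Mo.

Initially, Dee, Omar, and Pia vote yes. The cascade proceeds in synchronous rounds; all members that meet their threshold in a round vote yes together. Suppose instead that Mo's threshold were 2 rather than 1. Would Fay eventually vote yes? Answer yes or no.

no

With Mo's threshold at 2:
Round 1 — Dee, Omar, Pia vote yes (initial).
Round 2 — no new yes votes; cascade stops.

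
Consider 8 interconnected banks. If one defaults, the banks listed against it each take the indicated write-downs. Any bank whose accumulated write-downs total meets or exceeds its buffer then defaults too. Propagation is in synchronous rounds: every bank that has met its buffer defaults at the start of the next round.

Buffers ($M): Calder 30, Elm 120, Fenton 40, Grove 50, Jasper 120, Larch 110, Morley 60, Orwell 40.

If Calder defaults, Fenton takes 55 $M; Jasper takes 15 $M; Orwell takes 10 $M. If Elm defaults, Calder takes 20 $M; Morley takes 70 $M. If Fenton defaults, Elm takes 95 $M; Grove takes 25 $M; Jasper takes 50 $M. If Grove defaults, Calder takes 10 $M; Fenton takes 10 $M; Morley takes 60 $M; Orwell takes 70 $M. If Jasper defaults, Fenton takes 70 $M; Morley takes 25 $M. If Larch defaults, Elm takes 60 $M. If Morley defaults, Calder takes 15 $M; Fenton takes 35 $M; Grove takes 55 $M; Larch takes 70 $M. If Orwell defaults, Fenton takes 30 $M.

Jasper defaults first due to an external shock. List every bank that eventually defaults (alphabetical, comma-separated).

Fenton, Jasper

Round 1 — Jasper defaults (initial).
  Fenton: +70 → 70 ≥ 40
  Morley: +25 → 25 < 60
Round 2 — Fenton defaults.
  Elm: +95 → 95 < 120
  Grove: +25 → 25 < 50
No further defaults.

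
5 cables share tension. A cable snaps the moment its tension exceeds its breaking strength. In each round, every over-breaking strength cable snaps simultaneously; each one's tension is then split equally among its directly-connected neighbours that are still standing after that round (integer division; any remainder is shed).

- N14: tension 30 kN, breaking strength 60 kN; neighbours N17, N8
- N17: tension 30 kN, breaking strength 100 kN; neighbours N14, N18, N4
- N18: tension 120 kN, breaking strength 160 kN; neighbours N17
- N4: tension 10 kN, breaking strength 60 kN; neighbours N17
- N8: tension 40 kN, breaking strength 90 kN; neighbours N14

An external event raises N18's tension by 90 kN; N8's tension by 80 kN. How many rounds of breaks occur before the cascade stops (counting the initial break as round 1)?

3

Round 1 — N18 at 210 > 160; N8 at 120 > 90. N18, N8 snap.
  N18 sheds 210 kN to N17: 210 each.
    N17: 30+210 = 240 > 100
  N8 sheds 120 kN to N14: 120 each.
    N14: 30+120 = 150 > 60
Round 2 — N14, N17 snap.
  N14 sheds 150 kN: no online neighbours, lost.
  N17 sheds 240 kN to N4: 240 each.
    N4: 10+240 = 250 > 60
Round 3 — N4 snaps.
  N4 sheds 250 kN: no online neighbours, lost.
No further breaks.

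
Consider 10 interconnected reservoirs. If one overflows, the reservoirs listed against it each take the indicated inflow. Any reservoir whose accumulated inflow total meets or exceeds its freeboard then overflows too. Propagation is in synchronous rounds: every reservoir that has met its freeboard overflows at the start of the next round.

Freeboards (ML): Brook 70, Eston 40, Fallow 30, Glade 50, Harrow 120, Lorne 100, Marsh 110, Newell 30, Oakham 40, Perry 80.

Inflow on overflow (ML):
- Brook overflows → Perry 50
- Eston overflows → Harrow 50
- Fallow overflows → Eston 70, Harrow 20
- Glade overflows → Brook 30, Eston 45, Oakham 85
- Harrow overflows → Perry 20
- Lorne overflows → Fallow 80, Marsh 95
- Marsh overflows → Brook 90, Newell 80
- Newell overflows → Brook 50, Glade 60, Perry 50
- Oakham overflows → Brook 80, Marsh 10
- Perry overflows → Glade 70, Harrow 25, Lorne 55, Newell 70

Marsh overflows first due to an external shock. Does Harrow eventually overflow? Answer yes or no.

Round 1 — Marsh overflows (initial).
  Brook: +90 → 90 ≥ 70
  Newell: +80 → 80 ≥ 30
Round 2 — Brook, Newell overflow.
  Glade: +60 → 60 ≥ 50
  Perry: +50+50 → 100 ≥ 80
Round 3 — Glade, Perry overflow.
  Eston: +45 → 45 ≥ 40
  Harrow: +25 → 25 < 120
  Lorne: +55 → 55 < 100
  Oakham: +85 → 85 ≥ 40
Round 4 — Eston, Oakham overflow.
  Harrow: +50 → 75 < 120
No further overflows.

no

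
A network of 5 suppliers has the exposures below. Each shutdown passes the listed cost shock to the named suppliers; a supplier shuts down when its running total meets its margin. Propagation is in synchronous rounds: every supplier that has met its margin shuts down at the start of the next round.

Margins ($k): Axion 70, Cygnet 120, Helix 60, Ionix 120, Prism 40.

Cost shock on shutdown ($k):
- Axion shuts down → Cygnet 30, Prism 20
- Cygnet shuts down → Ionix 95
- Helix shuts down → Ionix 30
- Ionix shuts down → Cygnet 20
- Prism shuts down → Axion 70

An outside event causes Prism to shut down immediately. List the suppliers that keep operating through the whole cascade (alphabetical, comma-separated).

Round 1 — Prism shuts down (initial).
  Axion: +70 → 70 ≥ 70
Round 2 — Axion shuts down.
  Cygnet: +30 → 30 < 120
No further shutdowns.

Cygnet, Helix, Ionix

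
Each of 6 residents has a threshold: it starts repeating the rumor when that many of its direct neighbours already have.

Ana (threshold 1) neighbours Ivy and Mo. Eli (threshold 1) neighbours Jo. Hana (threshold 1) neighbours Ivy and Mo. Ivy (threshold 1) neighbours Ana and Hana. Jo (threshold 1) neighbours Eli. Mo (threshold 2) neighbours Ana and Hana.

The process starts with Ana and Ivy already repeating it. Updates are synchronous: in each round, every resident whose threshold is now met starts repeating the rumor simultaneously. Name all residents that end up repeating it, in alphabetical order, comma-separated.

Ana, Hana, Ivy, Mo

Round 1 — Ana, Ivy start repeating the rumor (initial).
Round 2 — checking thresholds:
  Hana: 1 of 2 neighbours ≥ 1, starts repeating the rumor.
  Mo: 1 of 2 neighbours < 2, below threshold.
Round 3 — checking thresholds:
  Mo: 2 of 2 neighbours ≥ 2, starts repeating the rumor.
Round 4 — no new spreads; cascade stops.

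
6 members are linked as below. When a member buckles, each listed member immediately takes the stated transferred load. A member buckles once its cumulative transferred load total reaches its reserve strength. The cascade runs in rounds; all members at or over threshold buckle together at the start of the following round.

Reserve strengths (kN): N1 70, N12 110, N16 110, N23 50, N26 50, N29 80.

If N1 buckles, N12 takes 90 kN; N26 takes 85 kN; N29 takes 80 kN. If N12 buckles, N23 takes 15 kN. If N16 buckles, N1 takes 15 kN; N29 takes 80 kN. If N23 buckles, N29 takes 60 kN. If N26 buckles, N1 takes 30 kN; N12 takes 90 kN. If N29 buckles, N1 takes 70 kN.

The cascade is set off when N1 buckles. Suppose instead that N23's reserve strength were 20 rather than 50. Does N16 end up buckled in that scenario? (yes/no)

no

With N23's reserve strength at 20:
Round 1 — N1 buckles (initial).
  N12: +90 → 90 < 110
  N26: +85 → 85 ≥ 50
  N29: +80 → 80 ≥ 80
Round 2 — N26, N29 buckle.
  N12: +90 → 180 ≥ 110
Round 3 — N12 buckles.
  N23: +15 → 15 < 20
No further bucklings.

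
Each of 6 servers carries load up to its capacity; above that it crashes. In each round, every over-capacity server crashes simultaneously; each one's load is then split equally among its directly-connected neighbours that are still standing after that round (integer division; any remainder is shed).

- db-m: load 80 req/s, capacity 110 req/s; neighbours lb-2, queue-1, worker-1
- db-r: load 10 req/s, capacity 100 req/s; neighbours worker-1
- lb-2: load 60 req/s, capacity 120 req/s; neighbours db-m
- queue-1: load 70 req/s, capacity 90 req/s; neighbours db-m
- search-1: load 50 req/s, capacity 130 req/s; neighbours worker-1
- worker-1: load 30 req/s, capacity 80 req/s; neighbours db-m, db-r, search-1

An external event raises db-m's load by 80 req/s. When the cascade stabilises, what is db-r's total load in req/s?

51

Round 1 — db-m at 160 > 110. db-m crashes.
  db-m sheds 160 req/s to lb-2, queue-1, worker-1: 53 each (1 lost).
    lb-2: 60+53 = 113 ≤ 120
    queue-1: 70+53 = 123 > 90
    worker-1: 30+53 = 83 > 80
Round 2 — queue-1, worker-1 crash.
  queue-1 sheds 123 req/s: no online neighbours, lost.
  worker-1 sheds 83 req/s to db-r, search-1: 41 each (1 lost).
    db-r: 10+41 = 51 ≤ 100
    search-1: 50+41 = 91 ≤ 130
No further crashes.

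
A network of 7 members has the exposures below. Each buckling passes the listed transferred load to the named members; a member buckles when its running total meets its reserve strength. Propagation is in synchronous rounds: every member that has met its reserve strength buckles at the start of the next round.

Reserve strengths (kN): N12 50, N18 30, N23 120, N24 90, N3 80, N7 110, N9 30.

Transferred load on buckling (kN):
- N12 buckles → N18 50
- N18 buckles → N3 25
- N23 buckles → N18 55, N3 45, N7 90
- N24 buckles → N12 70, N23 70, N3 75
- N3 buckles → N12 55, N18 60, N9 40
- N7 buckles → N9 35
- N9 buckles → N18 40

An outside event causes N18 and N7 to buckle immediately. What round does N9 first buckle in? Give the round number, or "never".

2

Round 1 — N18, N7 buckle (initial).
  N3: +25 → 25 < 80
  N9: +35 → 35 ≥ 30
Round 2 — N9 buckles.
No further bucklings.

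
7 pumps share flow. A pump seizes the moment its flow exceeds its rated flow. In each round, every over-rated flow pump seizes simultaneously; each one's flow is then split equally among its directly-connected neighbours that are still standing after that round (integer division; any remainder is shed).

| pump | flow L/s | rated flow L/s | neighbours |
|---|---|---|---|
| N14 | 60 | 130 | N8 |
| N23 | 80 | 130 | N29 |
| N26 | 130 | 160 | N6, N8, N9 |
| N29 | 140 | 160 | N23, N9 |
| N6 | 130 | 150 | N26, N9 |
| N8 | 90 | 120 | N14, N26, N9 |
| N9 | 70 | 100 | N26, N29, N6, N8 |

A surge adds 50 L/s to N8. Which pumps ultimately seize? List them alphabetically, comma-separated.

N23, N26, N29, N6, N8, N9

Round 1 — N8 at 140 > 120. N8 seizes.
  N8 sheds 140 L/s to N14, N26, N9: 46 each (2 lost).
    N14: 60+46 = 106 ≤ 130
    N26: 130+46 = 176 > 160
    N9: 70+46 = 116 > 100
Round 2 — N26, N9 seize.
  N26 sheds 176 L/s to N6: 176 each.
    N6: 130+176 = 306 > 150
  N9 sheds 116 L/s to N29, N6: 58 each.
    N29: 140+58 = 198 > 160
    N6: 306+58 = 364 > 150
Round 3 — N29, N6 seize.
  N29 sheds 198 L/s to N23: 198 each.
    N23: 80+198 = 278 > 130
  N6 sheds 364 L/s: no online neighbours, lost.
Round 4 — N23 seizes.
  N23 sheds 278 L/s: no online neighbours, lost.
No further seizures.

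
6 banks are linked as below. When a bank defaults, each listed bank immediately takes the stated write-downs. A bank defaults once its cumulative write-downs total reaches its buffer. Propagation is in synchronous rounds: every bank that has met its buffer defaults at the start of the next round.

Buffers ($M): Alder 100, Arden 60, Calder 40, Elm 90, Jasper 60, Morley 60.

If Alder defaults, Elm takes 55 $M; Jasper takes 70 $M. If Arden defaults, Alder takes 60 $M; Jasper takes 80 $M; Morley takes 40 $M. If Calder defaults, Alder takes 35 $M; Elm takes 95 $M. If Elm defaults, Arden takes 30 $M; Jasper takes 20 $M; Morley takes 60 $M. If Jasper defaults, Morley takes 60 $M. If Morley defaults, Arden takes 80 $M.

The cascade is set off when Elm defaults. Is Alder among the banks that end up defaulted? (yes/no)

no

Round 1 — Elm defaults (initial).
  Arden: +30 → 30 < 60
  Jasper: +20 → 20 < 60
  Morley: +60 → 60 ≥ 60
Round 2 — Morley defaults.
  Arden: +80 → 110 ≥ 60
Round 3 — Arden defaults.
  Alder: +60 → 60 < 100
  Jasper: +80 → 100 ≥ 60
Round 4 — Jasper defaults.
No further defaults.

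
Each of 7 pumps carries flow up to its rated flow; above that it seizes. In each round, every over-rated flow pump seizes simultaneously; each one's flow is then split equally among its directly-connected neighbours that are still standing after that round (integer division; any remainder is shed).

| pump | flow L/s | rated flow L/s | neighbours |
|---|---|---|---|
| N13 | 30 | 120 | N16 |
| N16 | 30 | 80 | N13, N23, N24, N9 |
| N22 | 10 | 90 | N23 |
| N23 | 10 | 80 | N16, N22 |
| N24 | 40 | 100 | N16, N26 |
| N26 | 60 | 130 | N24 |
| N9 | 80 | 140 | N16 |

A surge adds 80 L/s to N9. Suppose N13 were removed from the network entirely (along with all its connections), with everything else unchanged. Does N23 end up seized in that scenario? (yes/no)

yes

With N13 removed:
Round 1 — N9 at 160 > 140. N9 seizes.
  N9 sheds 160 L/s to N16: 160 each.
    N16: 30+160 = 190 > 80
Round 2 — N16 seizes.
  N16 sheds 190 L/s to N23, N24: 95 each.
    N23: 10+95 = 105 > 80
    N24: 40+95 = 135 > 100
Round 3 — N23, N24 seize.
  N23 sheds 105 L/s to N22: 105 each.
    N22: 10+105 = 115 > 90
  N24 sheds 135 L/s to N26: 135 each.
    N26: 60+135 = 195 > 130
Round 4 — N22, N26 seize.
  N22 sheds 115 L/s: no online neighbours, lost.
  N26 sheds 195 L/s: no online neighbours, lost.
No further seizures.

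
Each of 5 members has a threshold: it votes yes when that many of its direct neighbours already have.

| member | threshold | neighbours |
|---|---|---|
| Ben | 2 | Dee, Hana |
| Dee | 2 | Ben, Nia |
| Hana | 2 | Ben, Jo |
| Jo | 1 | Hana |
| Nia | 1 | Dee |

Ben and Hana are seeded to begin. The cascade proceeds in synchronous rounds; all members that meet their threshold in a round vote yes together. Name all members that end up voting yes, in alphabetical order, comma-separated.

Ben, Hana, Jo

Round 1 — Ben, Hana vote yes (initial).
Round 2 — checking thresholds:
  Dee: 1 of 2 neighbours < 2, below threshold.
  Jo: 1 of 1 neighbours ≥ 1, votes yes.
Round 3 — no new yes votes; cascade stops.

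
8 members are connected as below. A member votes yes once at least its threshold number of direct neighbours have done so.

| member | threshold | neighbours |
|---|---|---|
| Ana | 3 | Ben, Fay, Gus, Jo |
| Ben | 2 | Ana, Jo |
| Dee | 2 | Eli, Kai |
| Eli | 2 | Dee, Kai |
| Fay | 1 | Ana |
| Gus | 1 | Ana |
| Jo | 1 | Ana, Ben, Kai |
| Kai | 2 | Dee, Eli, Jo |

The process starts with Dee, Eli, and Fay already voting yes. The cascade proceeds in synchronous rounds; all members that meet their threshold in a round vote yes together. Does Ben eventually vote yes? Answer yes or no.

no

Round 1 — Dee, Eli, Fay vote yes (initial).
Round 2 — checking thresholds:
  Ana: 1 of 4 neighbours < 3, holds.
  Kai: 2 of 3 neighbours ≥ 2, votes yes.
Round 3 — checking thresholds:
  Ana: 1 of 4 neighbours < 3, holds.
  Jo: 1 of 3 neighbours ≥ 1, votes yes.
Round 4 — no new yes votes; cascade stops.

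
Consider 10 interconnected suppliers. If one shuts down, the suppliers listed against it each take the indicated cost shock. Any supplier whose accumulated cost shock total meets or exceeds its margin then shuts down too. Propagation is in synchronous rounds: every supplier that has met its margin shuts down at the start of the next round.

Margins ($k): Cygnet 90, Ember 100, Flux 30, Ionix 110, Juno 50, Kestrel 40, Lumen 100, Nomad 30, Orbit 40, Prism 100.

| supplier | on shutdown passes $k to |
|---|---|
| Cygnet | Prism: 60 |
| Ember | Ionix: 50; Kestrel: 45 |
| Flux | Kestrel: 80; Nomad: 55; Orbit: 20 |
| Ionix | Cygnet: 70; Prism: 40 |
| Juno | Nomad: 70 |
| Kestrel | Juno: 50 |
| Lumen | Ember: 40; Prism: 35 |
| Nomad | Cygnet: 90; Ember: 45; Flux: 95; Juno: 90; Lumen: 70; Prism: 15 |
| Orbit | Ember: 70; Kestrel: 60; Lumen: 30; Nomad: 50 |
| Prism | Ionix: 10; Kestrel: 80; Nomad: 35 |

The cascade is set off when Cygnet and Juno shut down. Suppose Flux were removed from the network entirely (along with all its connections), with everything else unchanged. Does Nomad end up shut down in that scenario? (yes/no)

yes

With Flux removed:
Round 1 — Cygnet, Juno shut down (initial).
  Nomad: +70 → 70 ≥ 30
  Prism: +60 → 60 < 100
Round 2 — Nomad shuts down.
  Ember: +45 → 45 < 100
  Lumen: +70 → 70 < 100
  Prism: +15 → 75 < 100
No further shutdowns.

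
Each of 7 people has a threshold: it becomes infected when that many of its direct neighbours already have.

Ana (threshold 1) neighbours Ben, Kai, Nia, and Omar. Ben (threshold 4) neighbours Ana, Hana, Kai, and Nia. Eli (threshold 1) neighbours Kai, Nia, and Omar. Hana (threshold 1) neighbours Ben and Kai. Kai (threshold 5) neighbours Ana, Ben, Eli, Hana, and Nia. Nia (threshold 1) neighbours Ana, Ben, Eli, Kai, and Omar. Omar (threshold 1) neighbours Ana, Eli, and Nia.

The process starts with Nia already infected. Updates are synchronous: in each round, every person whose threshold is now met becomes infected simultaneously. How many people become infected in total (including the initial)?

4

Round 1 — Nia becomes infected (initial).
Round 2 — checking thresholds:
  Ana: 1 of 4 neighbours ≥ 1, becomes infected.
  Ben: 1 of 4 neighbours < 4, holds.
  Eli: 1 of 3 neighbours ≥ 1, becomes infected.
  Kai: 1 of 5 neighbours < 5, holds.
  Omar: 1 of 3 neighbours ≥ 1, becomes infected.
Round 3 — no new infections; cascade stops.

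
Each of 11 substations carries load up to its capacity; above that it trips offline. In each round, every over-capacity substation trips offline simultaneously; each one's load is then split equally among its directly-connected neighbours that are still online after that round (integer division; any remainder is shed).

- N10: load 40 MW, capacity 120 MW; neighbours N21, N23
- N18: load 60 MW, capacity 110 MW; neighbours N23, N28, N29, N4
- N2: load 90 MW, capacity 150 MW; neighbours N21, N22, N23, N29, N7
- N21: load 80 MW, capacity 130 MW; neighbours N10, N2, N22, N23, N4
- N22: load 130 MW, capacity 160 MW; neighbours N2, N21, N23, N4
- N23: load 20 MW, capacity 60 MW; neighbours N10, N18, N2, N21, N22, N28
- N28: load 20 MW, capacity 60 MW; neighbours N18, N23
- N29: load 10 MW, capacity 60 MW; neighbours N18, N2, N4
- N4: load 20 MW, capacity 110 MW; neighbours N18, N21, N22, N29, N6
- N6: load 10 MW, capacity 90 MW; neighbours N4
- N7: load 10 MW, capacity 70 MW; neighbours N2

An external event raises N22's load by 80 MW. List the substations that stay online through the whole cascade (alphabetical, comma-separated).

Round 1 — N22 at 210 > 160. N22 trips offline.
  N22 sheds 210 MW to N2, N21, N23, N4: 52 each (2 lost).
    N2: 90+52 = 142 ≤ 150
    N21: 80+52 = 132 > 130
    N23: 20+52 = 72 > 60
    N4: 20+52 = 72 ≤ 110
Round 2 — N21, N23 trip offline.
  N21 sheds 132 MW to N10, N2, N4: 44 each.
    N10: 40+44 = 84 ≤ 120
    N2: 142+44 = 186 > 150
    N4: 72+44 = 116 > 110
  N23 sheds 72 MW to N10, N18, N2, N28: 18 each.
    N10: 84+18 = 102 ≤ 120
    N18: 60+18 = 78 ≤ 110
    N2: 186+18 = 204 > 150
    N28: 20+18 = 38 ≤ 60
Round 3 — N2, N4 trip offline.
  N2 sheds 204 MW to N29, N7: 102 each.
    N29: 10+102 = 112 > 60
    N7: 10+102 = 112 > 70
  N4 sheds 116 MW to N18, N29, N6: 38 each (2 lost).
    N18: 78+38 = 116 > 110
    N29: 112+38 = 150 > 60
    N6: 10+38 = 48 ≤ 90
Round 4 — N18, N29, N7 trip offline.
  N18 sheds 116 MW to N28: 116 each.
    N28: 38+116 = 154 > 60
  N29 sheds 150 MW: no online neighbours, lost.
  N7 sheds 112 MW: no online neighbours, lost.
Round 5 — N28 trips offline.
  N28 sheds 154 MW: no online neighbours, lost.
No further trips.

N10, N6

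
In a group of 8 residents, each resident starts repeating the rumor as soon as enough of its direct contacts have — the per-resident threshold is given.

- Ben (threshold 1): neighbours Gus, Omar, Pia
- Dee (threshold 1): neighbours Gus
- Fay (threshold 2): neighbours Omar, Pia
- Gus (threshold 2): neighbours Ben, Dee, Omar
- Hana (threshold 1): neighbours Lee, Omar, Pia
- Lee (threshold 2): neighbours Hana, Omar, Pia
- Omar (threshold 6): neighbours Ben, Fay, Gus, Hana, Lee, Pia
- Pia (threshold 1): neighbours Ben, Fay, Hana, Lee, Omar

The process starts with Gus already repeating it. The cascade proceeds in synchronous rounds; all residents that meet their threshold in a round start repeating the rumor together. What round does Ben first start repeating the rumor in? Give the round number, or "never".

Round 1 — Gus starts repeating the rumor (initial).
Round 2 — checking thresholds:
  Ben: 1 of 3 neighbours ≥ 1, starts repeating the rumor.
  Dee: 1 of 1 neighbours ≥ 1, starts repeating the rumor.
  Omar: 1 of 6 neighbours < 6, below threshold.
Round 3 — checking thresholds:
  Omar: 2 of 6 neighbours < 6, below threshold.
  Pia: 1 of 5 neighbours ≥ 1, starts repeating the rumor.
Round 4 — checking thresholds:
  Fay: 1 of 2 neighbours < 2, below threshold.
  Hana: 1 of 3 neighbours ≥ 1, starts repeating the rumor.
  Lee: 1 of 3 neighbours < 2, below threshold.
  Omar: 3 of 6 neighbours < 6, below threshold.
Round 5 — checking thresholds:
  Fay: 1 of 2 neighbours < 2, below threshold.
  Lee: 2 of 3 neighbours ≥ 2, starts repeating the rumor.
  Omar: 4 of 6 neighbours < 6, below threshold.
Round 6 — no new spreads; cascade stops.

2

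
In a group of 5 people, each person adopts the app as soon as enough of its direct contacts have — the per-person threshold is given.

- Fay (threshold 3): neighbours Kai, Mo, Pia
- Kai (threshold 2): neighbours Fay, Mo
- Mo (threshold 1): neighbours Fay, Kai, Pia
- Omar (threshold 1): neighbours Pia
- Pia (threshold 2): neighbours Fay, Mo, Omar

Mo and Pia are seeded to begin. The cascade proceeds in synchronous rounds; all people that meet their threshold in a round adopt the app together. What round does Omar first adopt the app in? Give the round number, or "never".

2

Round 1 — Mo, Pia adopt the app (initial).
Round 2 — checking thresholds:
  Fay: 2 of 3 neighbours < 3, not yet.
  Kai: 1 of 2 neighbours < 2, not yet.
  Omar: 1 of 1 neighbours ≥ 1, adopts the app.
Round 3 — no new adoptions; cascade stops.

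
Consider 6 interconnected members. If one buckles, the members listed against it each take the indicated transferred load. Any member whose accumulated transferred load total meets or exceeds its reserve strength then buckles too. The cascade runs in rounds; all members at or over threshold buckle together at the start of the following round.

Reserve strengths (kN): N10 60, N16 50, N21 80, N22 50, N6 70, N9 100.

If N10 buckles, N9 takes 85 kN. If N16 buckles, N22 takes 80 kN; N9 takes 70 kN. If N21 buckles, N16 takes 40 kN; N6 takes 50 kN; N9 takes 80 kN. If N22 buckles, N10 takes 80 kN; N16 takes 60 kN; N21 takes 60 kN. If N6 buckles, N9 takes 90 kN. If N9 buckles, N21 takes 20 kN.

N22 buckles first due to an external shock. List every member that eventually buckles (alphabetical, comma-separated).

N10, N16, N21, N22, N9

Round 1 — N22 buckles (initial).
  N10: +80 → 80 ≥ 60
  N16: +60 → 60 ≥ 50
  N21: +60 → 60 < 80
Round 2 — N10, N16 buckle.
  N9: +85+70 → 155 ≥ 100
Round 3 — N9 buckles.
  N21: +20 → 80 ≥ 80
Round 4 — N21 buckles.
  N6: +50 → 50 < 70
No further bucklings.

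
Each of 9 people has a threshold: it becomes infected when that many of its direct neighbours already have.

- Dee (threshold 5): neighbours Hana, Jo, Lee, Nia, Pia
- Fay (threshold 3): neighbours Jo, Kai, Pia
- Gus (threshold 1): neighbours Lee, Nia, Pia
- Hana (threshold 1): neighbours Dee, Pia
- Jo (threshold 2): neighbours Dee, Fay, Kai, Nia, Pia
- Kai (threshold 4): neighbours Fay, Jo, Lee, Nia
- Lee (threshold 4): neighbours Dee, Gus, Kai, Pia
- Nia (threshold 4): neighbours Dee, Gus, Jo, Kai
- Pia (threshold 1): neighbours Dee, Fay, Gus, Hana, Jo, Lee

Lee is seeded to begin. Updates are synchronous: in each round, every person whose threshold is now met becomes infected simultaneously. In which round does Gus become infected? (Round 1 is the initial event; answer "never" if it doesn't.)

2

Round 1 — Lee becomes infected (initial).
Round 2 — checking thresholds:
  Dee: 1 of 5 neighbours < 5, holds.
  Gus: 1 of 3 neighbours ≥ 1, becomes infected.
  Kai: 1 of 4 neighbours < 4, holds.
  Pia: 1 of 6 neighbours ≥ 1, becomes infected.
Round 3 — checking thresholds:
  Dee: 2 of 5 neighbours < 5, holds.
  Fay: 1 of 3 neighbours < 3, holds.
  Hana: 1 of 2 neighbours ≥ 1, becomes infected.
  Jo: 1 of 5 neighbours < 2, holds.
  Kai: 1 of 4 neighbours < 4, holds.
  Nia: 1 of 4 neighbours < 4, holds.
Round 4 — no new infections; cascade stops.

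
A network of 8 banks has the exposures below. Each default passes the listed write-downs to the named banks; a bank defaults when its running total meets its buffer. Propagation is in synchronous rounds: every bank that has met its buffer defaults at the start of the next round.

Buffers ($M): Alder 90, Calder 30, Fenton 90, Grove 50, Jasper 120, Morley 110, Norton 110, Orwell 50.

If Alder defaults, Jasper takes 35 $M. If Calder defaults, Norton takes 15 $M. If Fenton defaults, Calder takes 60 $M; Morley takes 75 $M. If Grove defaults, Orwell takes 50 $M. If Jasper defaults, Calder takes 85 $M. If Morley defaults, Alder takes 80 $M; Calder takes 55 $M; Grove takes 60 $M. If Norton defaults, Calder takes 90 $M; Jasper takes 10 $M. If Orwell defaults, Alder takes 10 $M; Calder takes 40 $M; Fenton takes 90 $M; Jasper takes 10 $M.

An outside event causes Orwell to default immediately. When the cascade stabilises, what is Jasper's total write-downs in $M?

10

Round 1 — Orwell defaults (initial).
  Alder: +10 → 10 < 90
  Calder: +40 → 40 ≥ 30
  Fenton: +90 → 90 ≥ 90
  Jasper: +10 → 10 < 120
Round 2 — Calder, Fenton default.
  Morley: +75 → 75 < 110
  Norton: +15 → 15 < 110
No further defaults.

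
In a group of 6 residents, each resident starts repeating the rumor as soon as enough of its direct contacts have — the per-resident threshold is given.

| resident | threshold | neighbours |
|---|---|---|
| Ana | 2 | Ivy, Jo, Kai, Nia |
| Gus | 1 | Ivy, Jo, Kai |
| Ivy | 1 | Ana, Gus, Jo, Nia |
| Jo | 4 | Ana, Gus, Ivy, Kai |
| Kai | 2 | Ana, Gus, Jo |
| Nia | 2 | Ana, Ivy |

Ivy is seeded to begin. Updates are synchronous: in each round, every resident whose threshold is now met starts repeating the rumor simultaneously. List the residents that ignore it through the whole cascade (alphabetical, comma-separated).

Ana, Jo, Kai, Nia

Round 1 — Ivy starts repeating the rumor (initial).
Round 2 — checking thresholds:
  Ana: 1 of 4 neighbours < 2, holds.
  Gus: 1 of 3 neighbours ≥ 1, starts repeating the rumor.
  Jo: 1 of 4 neighbours < 4, holds.
  Nia: 1 of 2 neighbours < 2, holds.
Round 3 — no new spreads; cascade stops.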